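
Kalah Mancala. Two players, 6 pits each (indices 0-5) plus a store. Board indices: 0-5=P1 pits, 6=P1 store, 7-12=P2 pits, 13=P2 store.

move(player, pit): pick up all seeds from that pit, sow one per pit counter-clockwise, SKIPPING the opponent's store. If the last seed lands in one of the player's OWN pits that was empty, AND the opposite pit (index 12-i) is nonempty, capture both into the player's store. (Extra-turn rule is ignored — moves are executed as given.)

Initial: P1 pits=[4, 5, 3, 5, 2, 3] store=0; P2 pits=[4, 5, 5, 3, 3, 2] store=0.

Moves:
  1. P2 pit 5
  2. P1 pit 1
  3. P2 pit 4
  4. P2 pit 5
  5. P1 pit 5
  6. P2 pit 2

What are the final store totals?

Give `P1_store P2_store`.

Answer: 2 4

Derivation:
Move 1: P2 pit5 -> P1=[5,5,3,5,2,3](0) P2=[4,5,5,3,3,0](1)
Move 2: P1 pit1 -> P1=[5,0,4,6,3,4](1) P2=[4,5,5,3,3,0](1)
Move 3: P2 pit4 -> P1=[6,0,4,6,3,4](1) P2=[4,5,5,3,0,1](2)
Move 4: P2 pit5 -> P1=[6,0,4,6,3,4](1) P2=[4,5,5,3,0,0](3)
Move 5: P1 pit5 -> P1=[6,0,4,6,3,0](2) P2=[5,6,6,3,0,0](3)
Move 6: P2 pit2 -> P1=[7,1,4,6,3,0](2) P2=[5,6,0,4,1,1](4)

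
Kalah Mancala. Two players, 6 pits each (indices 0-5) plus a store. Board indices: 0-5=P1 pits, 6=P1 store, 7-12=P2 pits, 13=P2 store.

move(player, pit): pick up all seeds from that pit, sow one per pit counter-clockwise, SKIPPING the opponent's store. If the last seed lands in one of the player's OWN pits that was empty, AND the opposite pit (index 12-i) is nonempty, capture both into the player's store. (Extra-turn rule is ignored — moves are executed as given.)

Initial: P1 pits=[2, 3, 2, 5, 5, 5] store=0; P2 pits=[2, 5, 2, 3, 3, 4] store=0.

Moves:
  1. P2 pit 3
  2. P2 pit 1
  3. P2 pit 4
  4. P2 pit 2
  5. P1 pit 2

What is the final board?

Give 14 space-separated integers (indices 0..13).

Move 1: P2 pit3 -> P1=[2,3,2,5,5,5](0) P2=[2,5,2,0,4,5](1)
Move 2: P2 pit1 -> P1=[2,3,2,5,5,5](0) P2=[2,0,3,1,5,6](2)
Move 3: P2 pit4 -> P1=[3,4,3,5,5,5](0) P2=[2,0,3,1,0,7](3)
Move 4: P2 pit2 -> P1=[3,4,3,5,5,5](0) P2=[2,0,0,2,1,8](3)
Move 5: P1 pit2 -> P1=[3,4,0,6,6,6](0) P2=[2,0,0,2,1,8](3)

Answer: 3 4 0 6 6 6 0 2 0 0 2 1 8 3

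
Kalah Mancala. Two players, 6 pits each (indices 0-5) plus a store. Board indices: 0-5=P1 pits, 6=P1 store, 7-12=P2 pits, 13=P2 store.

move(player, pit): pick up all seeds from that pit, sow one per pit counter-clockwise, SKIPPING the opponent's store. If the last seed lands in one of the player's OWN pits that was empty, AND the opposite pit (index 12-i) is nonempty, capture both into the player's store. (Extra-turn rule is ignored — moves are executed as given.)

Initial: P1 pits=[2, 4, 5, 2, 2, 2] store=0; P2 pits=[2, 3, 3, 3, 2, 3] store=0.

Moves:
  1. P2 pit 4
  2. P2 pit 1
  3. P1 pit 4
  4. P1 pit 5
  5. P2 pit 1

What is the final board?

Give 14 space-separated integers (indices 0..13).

Answer: 2 0 5 2 0 0 2 3 0 5 4 0 4 6

Derivation:
Move 1: P2 pit4 -> P1=[2,4,5,2,2,2](0) P2=[2,3,3,3,0,4](1)
Move 2: P2 pit1 -> P1=[2,0,5,2,2,2](0) P2=[2,0,4,4,0,4](6)
Move 3: P1 pit4 -> P1=[2,0,5,2,0,3](1) P2=[2,0,4,4,0,4](6)
Move 4: P1 pit5 -> P1=[2,0,5,2,0,0](2) P2=[3,1,4,4,0,4](6)
Move 5: P2 pit1 -> P1=[2,0,5,2,0,0](2) P2=[3,0,5,4,0,4](6)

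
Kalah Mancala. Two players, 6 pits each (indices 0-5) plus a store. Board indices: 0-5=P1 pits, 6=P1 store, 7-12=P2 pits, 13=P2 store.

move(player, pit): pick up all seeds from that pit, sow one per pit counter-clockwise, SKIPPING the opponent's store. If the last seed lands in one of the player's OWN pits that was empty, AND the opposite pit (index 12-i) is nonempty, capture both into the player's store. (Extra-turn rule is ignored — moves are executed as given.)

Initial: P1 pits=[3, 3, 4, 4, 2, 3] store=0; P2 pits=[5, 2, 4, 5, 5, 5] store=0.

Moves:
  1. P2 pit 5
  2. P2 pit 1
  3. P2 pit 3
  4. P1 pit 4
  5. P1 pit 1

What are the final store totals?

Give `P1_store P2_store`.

Answer: 2 2

Derivation:
Move 1: P2 pit5 -> P1=[4,4,5,5,2,3](0) P2=[5,2,4,5,5,0](1)
Move 2: P2 pit1 -> P1=[4,4,5,5,2,3](0) P2=[5,0,5,6,5,0](1)
Move 3: P2 pit3 -> P1=[5,5,6,5,2,3](0) P2=[5,0,5,0,6,1](2)
Move 4: P1 pit4 -> P1=[5,5,6,5,0,4](1) P2=[5,0,5,0,6,1](2)
Move 5: P1 pit1 -> P1=[5,0,7,6,1,5](2) P2=[5,0,5,0,6,1](2)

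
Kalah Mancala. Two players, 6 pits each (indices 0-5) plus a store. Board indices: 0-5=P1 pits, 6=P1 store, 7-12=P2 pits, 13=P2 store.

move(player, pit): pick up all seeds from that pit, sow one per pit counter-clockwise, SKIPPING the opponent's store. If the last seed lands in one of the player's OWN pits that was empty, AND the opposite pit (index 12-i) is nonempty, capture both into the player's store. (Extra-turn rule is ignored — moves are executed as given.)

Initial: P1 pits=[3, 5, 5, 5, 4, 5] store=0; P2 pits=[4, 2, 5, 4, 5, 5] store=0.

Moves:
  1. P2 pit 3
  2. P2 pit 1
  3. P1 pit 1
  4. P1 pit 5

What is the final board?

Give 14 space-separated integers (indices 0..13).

Answer: 4 0 1 6 5 0 2 5 1 7 1 7 6 7

Derivation:
Move 1: P2 pit3 -> P1=[4,5,5,5,4,5](0) P2=[4,2,5,0,6,6](1)
Move 2: P2 pit1 -> P1=[4,5,0,5,4,5](0) P2=[4,0,6,0,6,6](7)
Move 3: P1 pit1 -> P1=[4,0,1,6,5,6](1) P2=[4,0,6,0,6,6](7)
Move 4: P1 pit5 -> P1=[4,0,1,6,5,0](2) P2=[5,1,7,1,7,6](7)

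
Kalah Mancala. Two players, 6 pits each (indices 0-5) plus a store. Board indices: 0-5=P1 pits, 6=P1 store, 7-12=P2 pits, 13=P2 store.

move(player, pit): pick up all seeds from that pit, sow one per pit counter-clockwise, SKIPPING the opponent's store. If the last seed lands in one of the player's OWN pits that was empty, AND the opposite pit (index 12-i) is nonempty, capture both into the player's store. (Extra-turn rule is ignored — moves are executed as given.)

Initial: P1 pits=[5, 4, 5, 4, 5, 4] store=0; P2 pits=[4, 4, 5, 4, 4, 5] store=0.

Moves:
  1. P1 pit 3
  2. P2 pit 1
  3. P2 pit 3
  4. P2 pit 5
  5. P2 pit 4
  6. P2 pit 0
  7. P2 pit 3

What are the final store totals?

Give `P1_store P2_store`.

Move 1: P1 pit3 -> P1=[5,4,5,0,6,5](1) P2=[5,4,5,4,4,5](0)
Move 2: P2 pit1 -> P1=[5,4,5,0,6,5](1) P2=[5,0,6,5,5,6](0)
Move 3: P2 pit3 -> P1=[6,5,5,0,6,5](1) P2=[5,0,6,0,6,7](1)
Move 4: P2 pit5 -> P1=[7,6,6,1,7,6](1) P2=[5,0,6,0,6,0](2)
Move 5: P2 pit4 -> P1=[8,7,7,2,7,6](1) P2=[5,0,6,0,0,1](3)
Move 6: P2 pit0 -> P1=[8,7,7,2,7,6](1) P2=[0,1,7,1,1,2](3)
Move 7: P2 pit3 -> P1=[8,7,7,2,7,6](1) P2=[0,1,7,0,2,2](3)

Answer: 1 3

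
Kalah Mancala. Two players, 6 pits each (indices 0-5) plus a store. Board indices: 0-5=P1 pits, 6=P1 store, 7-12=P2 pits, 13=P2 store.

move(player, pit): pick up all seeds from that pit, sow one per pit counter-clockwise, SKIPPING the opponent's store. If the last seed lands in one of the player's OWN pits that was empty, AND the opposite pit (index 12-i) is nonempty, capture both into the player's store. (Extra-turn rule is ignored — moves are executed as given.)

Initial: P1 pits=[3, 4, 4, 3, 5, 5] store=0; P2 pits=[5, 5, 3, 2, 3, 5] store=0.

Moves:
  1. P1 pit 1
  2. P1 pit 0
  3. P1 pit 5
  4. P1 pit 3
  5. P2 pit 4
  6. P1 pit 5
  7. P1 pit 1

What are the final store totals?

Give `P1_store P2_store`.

Answer: 8 1

Derivation:
Move 1: P1 pit1 -> P1=[3,0,5,4,6,6](0) P2=[5,5,3,2,3,5](0)
Move 2: P1 pit0 -> P1=[0,1,6,5,6,6](0) P2=[5,5,3,2,3,5](0)
Move 3: P1 pit5 -> P1=[0,1,6,5,6,0](1) P2=[6,6,4,3,4,5](0)
Move 4: P1 pit3 -> P1=[0,1,6,0,7,1](2) P2=[7,7,4,3,4,5](0)
Move 5: P2 pit4 -> P1=[1,2,6,0,7,1](2) P2=[7,7,4,3,0,6](1)
Move 6: P1 pit5 -> P1=[1,2,6,0,7,0](3) P2=[7,7,4,3,0,6](1)
Move 7: P1 pit1 -> P1=[1,0,7,0,7,0](8) P2=[7,7,0,3,0,6](1)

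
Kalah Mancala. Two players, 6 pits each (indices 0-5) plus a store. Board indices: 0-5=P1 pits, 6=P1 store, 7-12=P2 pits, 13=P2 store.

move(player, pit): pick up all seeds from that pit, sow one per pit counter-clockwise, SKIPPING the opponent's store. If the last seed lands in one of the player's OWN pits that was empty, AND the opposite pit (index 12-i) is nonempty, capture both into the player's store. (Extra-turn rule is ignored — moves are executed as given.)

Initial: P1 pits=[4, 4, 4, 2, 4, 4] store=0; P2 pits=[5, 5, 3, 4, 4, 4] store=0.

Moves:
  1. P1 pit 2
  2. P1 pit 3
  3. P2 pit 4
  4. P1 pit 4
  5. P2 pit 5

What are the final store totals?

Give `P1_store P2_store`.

Answer: 3 2

Derivation:
Move 1: P1 pit2 -> P1=[4,4,0,3,5,5](1) P2=[5,5,3,4,4,4](0)
Move 2: P1 pit3 -> P1=[4,4,0,0,6,6](2) P2=[5,5,3,4,4,4](0)
Move 3: P2 pit4 -> P1=[5,5,0,0,6,6](2) P2=[5,5,3,4,0,5](1)
Move 4: P1 pit4 -> P1=[5,5,0,0,0,7](3) P2=[6,6,4,5,0,5](1)
Move 5: P2 pit5 -> P1=[6,6,1,1,0,7](3) P2=[6,6,4,5,0,0](2)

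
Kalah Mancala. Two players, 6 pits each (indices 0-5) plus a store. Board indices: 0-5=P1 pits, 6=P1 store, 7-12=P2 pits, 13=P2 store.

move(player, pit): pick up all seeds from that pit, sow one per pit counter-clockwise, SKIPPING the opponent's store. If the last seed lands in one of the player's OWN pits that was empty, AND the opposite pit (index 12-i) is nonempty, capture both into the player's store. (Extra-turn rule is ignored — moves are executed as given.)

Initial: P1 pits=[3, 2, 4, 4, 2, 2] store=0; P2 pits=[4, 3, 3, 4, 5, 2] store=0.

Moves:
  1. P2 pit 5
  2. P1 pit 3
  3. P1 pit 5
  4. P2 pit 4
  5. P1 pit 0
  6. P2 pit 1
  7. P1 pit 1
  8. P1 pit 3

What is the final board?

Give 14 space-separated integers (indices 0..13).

Move 1: P2 pit5 -> P1=[4,2,4,4,2,2](0) P2=[4,3,3,4,5,0](1)
Move 2: P1 pit3 -> P1=[4,2,4,0,3,3](1) P2=[5,3,3,4,5,0](1)
Move 3: P1 pit5 -> P1=[4,2,4,0,3,0](2) P2=[6,4,3,4,5,0](1)
Move 4: P2 pit4 -> P1=[5,3,5,0,3,0](2) P2=[6,4,3,4,0,1](2)
Move 5: P1 pit0 -> P1=[0,4,6,1,4,0](9) P2=[0,4,3,4,0,1](2)
Move 6: P2 pit1 -> P1=[0,4,6,1,4,0](9) P2=[0,0,4,5,1,2](2)
Move 7: P1 pit1 -> P1=[0,0,7,2,5,1](9) P2=[0,0,4,5,1,2](2)
Move 8: P1 pit3 -> P1=[0,0,7,0,6,2](9) P2=[0,0,4,5,1,2](2)

Answer: 0 0 7 0 6 2 9 0 0 4 5 1 2 2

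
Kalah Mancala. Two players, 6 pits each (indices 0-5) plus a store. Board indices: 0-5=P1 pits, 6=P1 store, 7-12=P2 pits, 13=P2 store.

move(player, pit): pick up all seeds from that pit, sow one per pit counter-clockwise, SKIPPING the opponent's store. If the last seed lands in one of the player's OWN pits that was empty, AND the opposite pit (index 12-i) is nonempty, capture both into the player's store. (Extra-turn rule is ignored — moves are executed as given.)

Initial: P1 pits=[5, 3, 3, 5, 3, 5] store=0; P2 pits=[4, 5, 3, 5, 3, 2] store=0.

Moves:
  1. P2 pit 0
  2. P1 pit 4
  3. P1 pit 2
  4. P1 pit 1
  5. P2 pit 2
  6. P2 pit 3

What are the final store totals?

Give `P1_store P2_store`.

Move 1: P2 pit0 -> P1=[5,3,3,5,3,5](0) P2=[0,6,4,6,4,2](0)
Move 2: P1 pit4 -> P1=[5,3,3,5,0,6](1) P2=[1,6,4,6,4,2](0)
Move 3: P1 pit2 -> P1=[5,3,0,6,1,7](1) P2=[1,6,4,6,4,2](0)
Move 4: P1 pit1 -> P1=[5,0,1,7,2,7](1) P2=[1,6,4,6,4,2](0)
Move 5: P2 pit2 -> P1=[5,0,1,7,2,7](1) P2=[1,6,0,7,5,3](1)
Move 6: P2 pit3 -> P1=[6,1,2,8,2,7](1) P2=[1,6,0,0,6,4](2)

Answer: 1 2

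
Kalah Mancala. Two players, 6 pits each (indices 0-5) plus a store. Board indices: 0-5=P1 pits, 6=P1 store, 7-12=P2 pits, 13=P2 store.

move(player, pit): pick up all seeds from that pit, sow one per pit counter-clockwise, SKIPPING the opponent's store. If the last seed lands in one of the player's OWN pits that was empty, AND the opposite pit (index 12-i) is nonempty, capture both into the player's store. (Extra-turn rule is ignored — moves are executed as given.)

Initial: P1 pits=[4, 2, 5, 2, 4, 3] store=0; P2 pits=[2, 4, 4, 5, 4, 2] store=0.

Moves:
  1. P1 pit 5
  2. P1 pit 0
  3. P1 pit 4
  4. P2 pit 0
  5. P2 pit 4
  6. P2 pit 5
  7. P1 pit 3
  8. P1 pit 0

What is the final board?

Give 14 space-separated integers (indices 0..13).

Answer: 0 6 8 0 1 2 3 0 7 6 6 0 0 2

Derivation:
Move 1: P1 pit5 -> P1=[4,2,5,2,4,0](1) P2=[3,5,4,5,4,2](0)
Move 2: P1 pit0 -> P1=[0,3,6,3,5,0](1) P2=[3,5,4,5,4,2](0)
Move 3: P1 pit4 -> P1=[0,3,6,3,0,1](2) P2=[4,6,5,5,4,2](0)
Move 4: P2 pit0 -> P1=[0,3,6,3,0,1](2) P2=[0,7,6,6,5,2](0)
Move 5: P2 pit4 -> P1=[1,4,7,3,0,1](2) P2=[0,7,6,6,0,3](1)
Move 6: P2 pit5 -> P1=[2,5,7,3,0,1](2) P2=[0,7,6,6,0,0](2)
Move 7: P1 pit3 -> P1=[2,5,7,0,1,2](3) P2=[0,7,6,6,0,0](2)
Move 8: P1 pit0 -> P1=[0,6,8,0,1,2](3) P2=[0,7,6,6,0,0](2)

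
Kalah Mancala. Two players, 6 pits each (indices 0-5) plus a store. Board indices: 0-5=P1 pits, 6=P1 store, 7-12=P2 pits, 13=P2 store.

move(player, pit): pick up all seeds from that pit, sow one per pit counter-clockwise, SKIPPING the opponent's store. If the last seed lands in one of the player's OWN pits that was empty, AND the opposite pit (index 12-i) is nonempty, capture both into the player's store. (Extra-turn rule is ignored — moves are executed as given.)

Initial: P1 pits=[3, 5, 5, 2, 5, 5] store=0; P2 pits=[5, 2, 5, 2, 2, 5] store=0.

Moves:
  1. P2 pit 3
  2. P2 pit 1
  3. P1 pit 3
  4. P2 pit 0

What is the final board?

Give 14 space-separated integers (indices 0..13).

Answer: 3 5 0 0 6 6 0 0 1 7 1 4 7 6

Derivation:
Move 1: P2 pit3 -> P1=[3,5,5,2,5,5](0) P2=[5,2,5,0,3,6](0)
Move 2: P2 pit1 -> P1=[3,5,0,2,5,5](0) P2=[5,0,6,0,3,6](6)
Move 3: P1 pit3 -> P1=[3,5,0,0,6,6](0) P2=[5,0,6,0,3,6](6)
Move 4: P2 pit0 -> P1=[3,5,0,0,6,6](0) P2=[0,1,7,1,4,7](6)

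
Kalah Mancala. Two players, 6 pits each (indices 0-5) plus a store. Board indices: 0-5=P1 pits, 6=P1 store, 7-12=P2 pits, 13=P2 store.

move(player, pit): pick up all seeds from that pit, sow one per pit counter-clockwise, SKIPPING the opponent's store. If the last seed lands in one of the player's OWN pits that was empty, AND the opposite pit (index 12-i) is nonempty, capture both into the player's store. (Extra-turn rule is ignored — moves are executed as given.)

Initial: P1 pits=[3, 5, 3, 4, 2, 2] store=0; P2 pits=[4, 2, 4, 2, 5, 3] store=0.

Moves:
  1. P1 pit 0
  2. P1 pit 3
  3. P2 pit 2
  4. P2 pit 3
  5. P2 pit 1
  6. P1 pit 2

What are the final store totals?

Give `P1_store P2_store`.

Answer: 2 2

Derivation:
Move 1: P1 pit0 -> P1=[0,6,4,5,2,2](0) P2=[4,2,4,2,5,3](0)
Move 2: P1 pit3 -> P1=[0,6,4,0,3,3](1) P2=[5,3,4,2,5,3](0)
Move 3: P2 pit2 -> P1=[0,6,4,0,3,3](1) P2=[5,3,0,3,6,4](1)
Move 4: P2 pit3 -> P1=[0,6,4,0,3,3](1) P2=[5,3,0,0,7,5](2)
Move 5: P2 pit1 -> P1=[0,6,4,0,3,3](1) P2=[5,0,1,1,8,5](2)
Move 6: P1 pit2 -> P1=[0,6,0,1,4,4](2) P2=[5,0,1,1,8,5](2)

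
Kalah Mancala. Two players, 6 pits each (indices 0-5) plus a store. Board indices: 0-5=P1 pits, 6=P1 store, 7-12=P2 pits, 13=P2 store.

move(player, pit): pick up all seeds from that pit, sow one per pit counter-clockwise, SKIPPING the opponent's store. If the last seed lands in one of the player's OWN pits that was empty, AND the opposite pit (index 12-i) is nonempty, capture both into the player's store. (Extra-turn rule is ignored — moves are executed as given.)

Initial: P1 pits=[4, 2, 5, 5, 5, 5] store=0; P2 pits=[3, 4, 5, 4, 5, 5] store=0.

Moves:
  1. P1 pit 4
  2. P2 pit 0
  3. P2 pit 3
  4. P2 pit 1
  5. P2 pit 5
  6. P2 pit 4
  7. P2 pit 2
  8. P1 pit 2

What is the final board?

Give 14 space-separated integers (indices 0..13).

Answer: 9 6 0 9 3 9 2 1 1 1 3 1 2 5

Derivation:
Move 1: P1 pit4 -> P1=[4,2,5,5,0,6](1) P2=[4,5,6,4,5,5](0)
Move 2: P2 pit0 -> P1=[4,2,5,5,0,6](1) P2=[0,6,7,5,6,5](0)
Move 3: P2 pit3 -> P1=[5,3,5,5,0,6](1) P2=[0,6,7,0,7,6](1)
Move 4: P2 pit1 -> P1=[6,3,5,5,0,6](1) P2=[0,0,8,1,8,7](2)
Move 5: P2 pit5 -> P1=[7,4,6,6,1,7](1) P2=[0,0,8,1,8,0](3)
Move 6: P2 pit4 -> P1=[8,5,7,7,2,8](1) P2=[0,0,8,1,0,1](4)
Move 7: P2 pit2 -> P1=[9,6,8,8,2,8](1) P2=[0,0,0,2,1,2](5)
Move 8: P1 pit2 -> P1=[9,6,0,9,3,9](2) P2=[1,1,1,3,1,2](5)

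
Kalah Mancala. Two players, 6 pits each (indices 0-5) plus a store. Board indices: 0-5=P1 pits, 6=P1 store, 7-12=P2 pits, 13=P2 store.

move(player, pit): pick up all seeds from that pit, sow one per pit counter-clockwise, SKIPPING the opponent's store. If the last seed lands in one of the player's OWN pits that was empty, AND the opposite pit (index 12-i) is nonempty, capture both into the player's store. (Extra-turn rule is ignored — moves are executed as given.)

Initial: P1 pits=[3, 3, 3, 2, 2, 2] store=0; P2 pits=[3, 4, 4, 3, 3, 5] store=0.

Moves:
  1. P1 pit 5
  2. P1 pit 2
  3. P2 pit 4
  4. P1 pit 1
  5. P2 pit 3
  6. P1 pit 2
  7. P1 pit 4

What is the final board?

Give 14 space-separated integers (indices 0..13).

Answer: 4 0 0 5 0 1 7 1 5 4 0 1 7 2

Derivation:
Move 1: P1 pit5 -> P1=[3,3,3,2,2,0](1) P2=[4,4,4,3,3,5](0)
Move 2: P1 pit2 -> P1=[3,3,0,3,3,0](6) P2=[0,4,4,3,3,5](0)
Move 3: P2 pit4 -> P1=[4,3,0,3,3,0](6) P2=[0,4,4,3,0,6](1)
Move 4: P1 pit1 -> P1=[4,0,1,4,4,0](6) P2=[0,4,4,3,0,6](1)
Move 5: P2 pit3 -> P1=[4,0,1,4,4,0](6) P2=[0,4,4,0,1,7](2)
Move 6: P1 pit2 -> P1=[4,0,0,5,4,0](6) P2=[0,4,4,0,1,7](2)
Move 7: P1 pit4 -> P1=[4,0,0,5,0,1](7) P2=[1,5,4,0,1,7](2)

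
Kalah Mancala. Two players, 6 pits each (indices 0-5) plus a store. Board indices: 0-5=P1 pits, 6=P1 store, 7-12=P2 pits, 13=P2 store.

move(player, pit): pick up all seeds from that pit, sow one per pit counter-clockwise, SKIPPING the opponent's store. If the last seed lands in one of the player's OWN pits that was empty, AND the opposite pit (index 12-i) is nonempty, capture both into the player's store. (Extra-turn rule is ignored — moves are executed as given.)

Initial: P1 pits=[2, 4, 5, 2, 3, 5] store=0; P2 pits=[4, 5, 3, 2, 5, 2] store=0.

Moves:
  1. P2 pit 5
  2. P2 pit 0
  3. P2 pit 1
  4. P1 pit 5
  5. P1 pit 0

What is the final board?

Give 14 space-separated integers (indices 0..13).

Move 1: P2 pit5 -> P1=[3,4,5,2,3,5](0) P2=[4,5,3,2,5,0](1)
Move 2: P2 pit0 -> P1=[3,4,5,2,3,5](0) P2=[0,6,4,3,6,0](1)
Move 3: P2 pit1 -> P1=[4,4,5,2,3,5](0) P2=[0,0,5,4,7,1](2)
Move 4: P1 pit5 -> P1=[4,4,5,2,3,0](1) P2=[1,1,6,5,7,1](2)
Move 5: P1 pit0 -> P1=[0,5,6,3,4,0](1) P2=[1,1,6,5,7,1](2)

Answer: 0 5 6 3 4 0 1 1 1 6 5 7 1 2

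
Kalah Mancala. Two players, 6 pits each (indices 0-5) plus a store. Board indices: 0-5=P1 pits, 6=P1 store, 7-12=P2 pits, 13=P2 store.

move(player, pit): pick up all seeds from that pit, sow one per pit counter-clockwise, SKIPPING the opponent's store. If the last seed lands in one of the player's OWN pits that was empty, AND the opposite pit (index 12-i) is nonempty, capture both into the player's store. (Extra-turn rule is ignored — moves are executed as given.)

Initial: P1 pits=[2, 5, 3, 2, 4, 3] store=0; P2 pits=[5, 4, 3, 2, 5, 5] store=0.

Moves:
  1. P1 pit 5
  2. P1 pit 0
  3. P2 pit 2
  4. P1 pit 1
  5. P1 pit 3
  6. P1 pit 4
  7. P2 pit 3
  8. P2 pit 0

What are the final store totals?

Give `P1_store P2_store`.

Answer: 4 2

Derivation:
Move 1: P1 pit5 -> P1=[2,5,3,2,4,0](1) P2=[6,5,3,2,5,5](0)
Move 2: P1 pit0 -> P1=[0,6,4,2,4,0](1) P2=[6,5,3,2,5,5](0)
Move 3: P2 pit2 -> P1=[0,6,4,2,4,0](1) P2=[6,5,0,3,6,6](0)
Move 4: P1 pit1 -> P1=[0,0,5,3,5,1](2) P2=[7,5,0,3,6,6](0)
Move 5: P1 pit3 -> P1=[0,0,5,0,6,2](3) P2=[7,5,0,3,6,6](0)
Move 6: P1 pit4 -> P1=[0,0,5,0,0,3](4) P2=[8,6,1,4,6,6](0)
Move 7: P2 pit3 -> P1=[1,0,5,0,0,3](4) P2=[8,6,1,0,7,7](1)
Move 8: P2 pit0 -> P1=[2,1,5,0,0,3](4) P2=[0,7,2,1,8,8](2)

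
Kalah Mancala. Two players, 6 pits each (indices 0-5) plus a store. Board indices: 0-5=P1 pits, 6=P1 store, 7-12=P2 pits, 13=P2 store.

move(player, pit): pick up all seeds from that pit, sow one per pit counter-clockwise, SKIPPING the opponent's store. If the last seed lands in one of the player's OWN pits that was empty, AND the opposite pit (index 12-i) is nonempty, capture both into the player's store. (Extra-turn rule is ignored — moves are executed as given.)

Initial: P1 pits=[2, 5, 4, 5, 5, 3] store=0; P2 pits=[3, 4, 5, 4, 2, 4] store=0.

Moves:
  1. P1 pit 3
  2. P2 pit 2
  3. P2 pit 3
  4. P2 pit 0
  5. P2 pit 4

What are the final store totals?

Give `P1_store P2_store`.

Answer: 1 3

Derivation:
Move 1: P1 pit3 -> P1=[2,5,4,0,6,4](1) P2=[4,5,5,4,2,4](0)
Move 2: P2 pit2 -> P1=[3,5,4,0,6,4](1) P2=[4,5,0,5,3,5](1)
Move 3: P2 pit3 -> P1=[4,6,4,0,6,4](1) P2=[4,5,0,0,4,6](2)
Move 4: P2 pit0 -> P1=[4,6,4,0,6,4](1) P2=[0,6,1,1,5,6](2)
Move 5: P2 pit4 -> P1=[5,7,5,0,6,4](1) P2=[0,6,1,1,0,7](3)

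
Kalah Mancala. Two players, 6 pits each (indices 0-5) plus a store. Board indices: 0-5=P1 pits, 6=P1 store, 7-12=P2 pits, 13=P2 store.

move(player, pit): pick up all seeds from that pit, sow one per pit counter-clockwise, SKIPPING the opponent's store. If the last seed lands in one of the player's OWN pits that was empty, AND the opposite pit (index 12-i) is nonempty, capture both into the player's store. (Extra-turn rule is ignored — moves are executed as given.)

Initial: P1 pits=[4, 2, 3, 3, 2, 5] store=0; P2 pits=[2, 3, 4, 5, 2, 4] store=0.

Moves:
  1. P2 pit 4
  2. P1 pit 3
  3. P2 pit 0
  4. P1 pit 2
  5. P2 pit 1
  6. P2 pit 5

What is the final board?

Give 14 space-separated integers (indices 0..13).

Move 1: P2 pit4 -> P1=[4,2,3,3,2,5](0) P2=[2,3,4,5,0,5](1)
Move 2: P1 pit3 -> P1=[4,2,3,0,3,6](1) P2=[2,3,4,5,0,5](1)
Move 3: P2 pit0 -> P1=[4,2,3,0,3,6](1) P2=[0,4,5,5,0,5](1)
Move 4: P1 pit2 -> P1=[4,2,0,1,4,7](1) P2=[0,4,5,5,0,5](1)
Move 5: P2 pit1 -> P1=[4,2,0,1,4,7](1) P2=[0,0,6,6,1,6](1)
Move 6: P2 pit5 -> P1=[5,3,1,2,5,7](1) P2=[0,0,6,6,1,0](2)

Answer: 5 3 1 2 5 7 1 0 0 6 6 1 0 2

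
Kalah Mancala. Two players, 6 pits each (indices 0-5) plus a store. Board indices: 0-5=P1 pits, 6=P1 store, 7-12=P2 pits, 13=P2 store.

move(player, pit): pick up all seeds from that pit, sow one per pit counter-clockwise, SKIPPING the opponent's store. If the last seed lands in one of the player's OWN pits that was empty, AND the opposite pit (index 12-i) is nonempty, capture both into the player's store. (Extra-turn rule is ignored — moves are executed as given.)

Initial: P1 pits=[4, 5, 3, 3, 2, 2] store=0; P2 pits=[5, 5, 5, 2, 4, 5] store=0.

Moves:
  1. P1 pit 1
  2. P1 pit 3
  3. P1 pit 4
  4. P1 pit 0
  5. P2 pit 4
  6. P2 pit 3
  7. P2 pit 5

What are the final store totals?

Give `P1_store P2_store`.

Move 1: P1 pit1 -> P1=[4,0,4,4,3,3](1) P2=[5,5,5,2,4,5](0)
Move 2: P1 pit3 -> P1=[4,0,4,0,4,4](2) P2=[6,5,5,2,4,5](0)
Move 3: P1 pit4 -> P1=[4,0,4,0,0,5](3) P2=[7,6,5,2,4,5](0)
Move 4: P1 pit0 -> P1=[0,1,5,1,0,5](10) P2=[7,0,5,2,4,5](0)
Move 5: P2 pit4 -> P1=[1,2,5,1,0,5](10) P2=[7,0,5,2,0,6](1)
Move 6: P2 pit3 -> P1=[1,2,5,1,0,5](10) P2=[7,0,5,0,1,7](1)
Move 7: P2 pit5 -> P1=[2,3,6,2,1,6](10) P2=[7,0,5,0,1,0](2)

Answer: 10 2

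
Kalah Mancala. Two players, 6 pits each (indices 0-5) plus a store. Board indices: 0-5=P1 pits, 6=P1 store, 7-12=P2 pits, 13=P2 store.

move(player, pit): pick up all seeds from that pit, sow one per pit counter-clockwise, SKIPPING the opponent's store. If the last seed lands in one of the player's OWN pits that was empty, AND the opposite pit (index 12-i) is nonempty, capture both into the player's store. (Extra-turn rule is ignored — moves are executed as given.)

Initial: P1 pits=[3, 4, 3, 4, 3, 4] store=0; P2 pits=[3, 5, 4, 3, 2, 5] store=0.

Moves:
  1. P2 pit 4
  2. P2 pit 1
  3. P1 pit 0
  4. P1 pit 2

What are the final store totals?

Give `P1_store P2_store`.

Answer: 1 2

Derivation:
Move 1: P2 pit4 -> P1=[3,4,3,4,3,4](0) P2=[3,5,4,3,0,6](1)
Move 2: P2 pit1 -> P1=[3,4,3,4,3,4](0) P2=[3,0,5,4,1,7](2)
Move 3: P1 pit0 -> P1=[0,5,4,5,3,4](0) P2=[3,0,5,4,1,7](2)
Move 4: P1 pit2 -> P1=[0,5,0,6,4,5](1) P2=[3,0,5,4,1,7](2)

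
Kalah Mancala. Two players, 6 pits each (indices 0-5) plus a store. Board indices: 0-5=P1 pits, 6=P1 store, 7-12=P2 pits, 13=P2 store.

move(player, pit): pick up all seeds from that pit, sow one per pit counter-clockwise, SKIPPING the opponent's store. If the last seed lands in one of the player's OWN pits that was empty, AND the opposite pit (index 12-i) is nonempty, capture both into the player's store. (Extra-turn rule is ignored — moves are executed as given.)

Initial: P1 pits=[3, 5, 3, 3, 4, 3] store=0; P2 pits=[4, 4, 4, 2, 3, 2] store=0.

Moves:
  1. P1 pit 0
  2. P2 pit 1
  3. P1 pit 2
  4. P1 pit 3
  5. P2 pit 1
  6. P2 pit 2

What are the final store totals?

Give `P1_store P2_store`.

Move 1: P1 pit0 -> P1=[0,6,4,4,4,3](0) P2=[4,4,4,2,3,2](0)
Move 2: P2 pit1 -> P1=[0,6,4,4,4,3](0) P2=[4,0,5,3,4,3](0)
Move 3: P1 pit2 -> P1=[0,6,0,5,5,4](1) P2=[4,0,5,3,4,3](0)
Move 4: P1 pit3 -> P1=[0,6,0,0,6,5](2) P2=[5,1,5,3,4,3](0)
Move 5: P2 pit1 -> P1=[0,6,0,0,6,5](2) P2=[5,0,6,3,4,3](0)
Move 6: P2 pit2 -> P1=[1,7,0,0,6,5](2) P2=[5,0,0,4,5,4](1)

Answer: 2 1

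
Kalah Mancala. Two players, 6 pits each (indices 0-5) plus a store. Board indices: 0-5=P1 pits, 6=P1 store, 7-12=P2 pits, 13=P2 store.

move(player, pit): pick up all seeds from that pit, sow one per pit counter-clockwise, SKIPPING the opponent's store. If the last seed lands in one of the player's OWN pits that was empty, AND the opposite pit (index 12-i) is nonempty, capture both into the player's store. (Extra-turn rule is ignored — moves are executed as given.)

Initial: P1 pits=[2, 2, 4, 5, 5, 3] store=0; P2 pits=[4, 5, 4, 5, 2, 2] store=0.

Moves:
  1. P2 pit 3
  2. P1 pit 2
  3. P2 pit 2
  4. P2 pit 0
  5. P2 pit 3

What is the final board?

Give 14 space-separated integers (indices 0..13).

Move 1: P2 pit3 -> P1=[3,3,4,5,5,3](0) P2=[4,5,4,0,3,3](1)
Move 2: P1 pit2 -> P1=[3,3,0,6,6,4](1) P2=[4,5,4,0,3,3](1)
Move 3: P2 pit2 -> P1=[3,3,0,6,6,4](1) P2=[4,5,0,1,4,4](2)
Move 4: P2 pit0 -> P1=[3,3,0,6,6,4](1) P2=[0,6,1,2,5,4](2)
Move 5: P2 pit3 -> P1=[3,3,0,6,6,4](1) P2=[0,6,1,0,6,5](2)

Answer: 3 3 0 6 6 4 1 0 6 1 0 6 5 2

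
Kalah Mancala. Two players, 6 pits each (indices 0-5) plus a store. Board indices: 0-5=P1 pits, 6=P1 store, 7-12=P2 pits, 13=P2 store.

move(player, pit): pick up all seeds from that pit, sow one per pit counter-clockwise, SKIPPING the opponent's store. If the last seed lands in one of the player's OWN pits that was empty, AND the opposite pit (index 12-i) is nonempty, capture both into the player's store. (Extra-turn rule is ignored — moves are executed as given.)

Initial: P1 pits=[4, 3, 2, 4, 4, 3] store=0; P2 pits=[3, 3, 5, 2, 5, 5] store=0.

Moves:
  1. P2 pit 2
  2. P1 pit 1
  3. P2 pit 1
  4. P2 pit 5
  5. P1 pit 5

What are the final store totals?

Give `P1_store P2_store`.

Move 1: P2 pit2 -> P1=[5,3,2,4,4,3](0) P2=[3,3,0,3,6,6](1)
Move 2: P1 pit1 -> P1=[5,0,3,5,5,3](0) P2=[3,3,0,3,6,6](1)
Move 3: P2 pit1 -> P1=[5,0,3,5,5,3](0) P2=[3,0,1,4,7,6](1)
Move 4: P2 pit5 -> P1=[6,1,4,6,6,3](0) P2=[3,0,1,4,7,0](2)
Move 5: P1 pit5 -> P1=[6,1,4,6,6,0](1) P2=[4,1,1,4,7,0](2)

Answer: 1 2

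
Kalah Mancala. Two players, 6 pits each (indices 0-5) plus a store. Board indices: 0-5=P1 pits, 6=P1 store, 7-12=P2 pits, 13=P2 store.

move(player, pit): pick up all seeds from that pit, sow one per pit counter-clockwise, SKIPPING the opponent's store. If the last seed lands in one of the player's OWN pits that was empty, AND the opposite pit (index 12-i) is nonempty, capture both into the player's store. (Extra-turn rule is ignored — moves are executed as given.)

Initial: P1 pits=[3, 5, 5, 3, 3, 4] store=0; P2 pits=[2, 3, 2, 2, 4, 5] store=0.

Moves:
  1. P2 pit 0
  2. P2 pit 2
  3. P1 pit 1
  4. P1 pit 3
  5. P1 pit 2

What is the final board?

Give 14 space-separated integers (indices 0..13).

Answer: 3 0 0 1 6 7 3 2 5 0 3 5 6 0

Derivation:
Move 1: P2 pit0 -> P1=[3,5,5,3,3,4](0) P2=[0,4,3,2,4,5](0)
Move 2: P2 pit2 -> P1=[3,5,5,3,3,4](0) P2=[0,4,0,3,5,6](0)
Move 3: P1 pit1 -> P1=[3,0,6,4,4,5](1) P2=[0,4,0,3,5,6](0)
Move 4: P1 pit3 -> P1=[3,0,6,0,5,6](2) P2=[1,4,0,3,5,6](0)
Move 5: P1 pit2 -> P1=[3,0,0,1,6,7](3) P2=[2,5,0,3,5,6](0)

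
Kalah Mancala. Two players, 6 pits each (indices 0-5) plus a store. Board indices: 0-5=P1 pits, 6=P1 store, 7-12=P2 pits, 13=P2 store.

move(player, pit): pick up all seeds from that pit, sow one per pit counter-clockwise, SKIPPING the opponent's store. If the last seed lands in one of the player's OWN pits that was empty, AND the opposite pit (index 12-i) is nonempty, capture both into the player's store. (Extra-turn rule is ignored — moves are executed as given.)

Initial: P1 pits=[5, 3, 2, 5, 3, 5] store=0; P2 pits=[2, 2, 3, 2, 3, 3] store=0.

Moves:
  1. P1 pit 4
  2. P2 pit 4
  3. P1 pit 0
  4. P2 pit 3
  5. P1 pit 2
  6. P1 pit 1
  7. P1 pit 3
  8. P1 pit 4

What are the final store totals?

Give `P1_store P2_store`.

Answer: 4 1

Derivation:
Move 1: P1 pit4 -> P1=[5,3,2,5,0,6](1) P2=[3,2,3,2,3,3](0)
Move 2: P2 pit4 -> P1=[6,3,2,5,0,6](1) P2=[3,2,3,2,0,4](1)
Move 3: P1 pit0 -> P1=[0,4,3,6,1,7](2) P2=[3,2,3,2,0,4](1)
Move 4: P2 pit3 -> P1=[0,4,3,6,1,7](2) P2=[3,2,3,0,1,5](1)
Move 5: P1 pit2 -> P1=[0,4,0,7,2,8](2) P2=[3,2,3,0,1,5](1)
Move 6: P1 pit1 -> P1=[0,0,1,8,3,9](2) P2=[3,2,3,0,1,5](1)
Move 7: P1 pit3 -> P1=[0,0,1,0,4,10](3) P2=[4,3,4,1,2,5](1)
Move 8: P1 pit4 -> P1=[0,0,1,0,0,11](4) P2=[5,4,4,1,2,5](1)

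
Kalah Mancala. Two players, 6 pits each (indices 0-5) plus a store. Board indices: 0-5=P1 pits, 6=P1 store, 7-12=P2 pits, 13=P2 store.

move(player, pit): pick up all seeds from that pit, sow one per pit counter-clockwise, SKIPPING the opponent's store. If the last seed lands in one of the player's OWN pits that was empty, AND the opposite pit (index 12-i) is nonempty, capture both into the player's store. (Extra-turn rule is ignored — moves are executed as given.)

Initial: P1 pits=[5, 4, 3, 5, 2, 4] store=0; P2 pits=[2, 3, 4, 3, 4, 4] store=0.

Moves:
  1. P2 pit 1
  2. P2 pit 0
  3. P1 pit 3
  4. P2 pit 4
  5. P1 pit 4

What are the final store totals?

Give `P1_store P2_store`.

Answer: 2 1

Derivation:
Move 1: P2 pit1 -> P1=[5,4,3,5,2,4](0) P2=[2,0,5,4,5,4](0)
Move 2: P2 pit0 -> P1=[5,4,3,5,2,4](0) P2=[0,1,6,4,5,4](0)
Move 3: P1 pit3 -> P1=[5,4,3,0,3,5](1) P2=[1,2,6,4,5,4](0)
Move 4: P2 pit4 -> P1=[6,5,4,0,3,5](1) P2=[1,2,6,4,0,5](1)
Move 5: P1 pit4 -> P1=[6,5,4,0,0,6](2) P2=[2,2,6,4,0,5](1)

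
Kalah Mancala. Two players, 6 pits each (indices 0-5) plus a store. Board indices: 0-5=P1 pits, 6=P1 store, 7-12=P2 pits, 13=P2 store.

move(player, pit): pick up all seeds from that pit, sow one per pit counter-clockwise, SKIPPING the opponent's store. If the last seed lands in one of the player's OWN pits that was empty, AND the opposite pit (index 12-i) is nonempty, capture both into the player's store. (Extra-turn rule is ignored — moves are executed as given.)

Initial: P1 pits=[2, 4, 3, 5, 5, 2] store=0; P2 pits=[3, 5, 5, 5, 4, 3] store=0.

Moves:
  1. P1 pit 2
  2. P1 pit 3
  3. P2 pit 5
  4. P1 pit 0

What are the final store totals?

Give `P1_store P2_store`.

Move 1: P1 pit2 -> P1=[2,4,0,6,6,3](0) P2=[3,5,5,5,4,3](0)
Move 2: P1 pit3 -> P1=[2,4,0,0,7,4](1) P2=[4,6,6,5,4,3](0)
Move 3: P2 pit5 -> P1=[3,5,0,0,7,4](1) P2=[4,6,6,5,4,0](1)
Move 4: P1 pit0 -> P1=[0,6,1,0,7,4](8) P2=[4,6,0,5,4,0](1)

Answer: 8 1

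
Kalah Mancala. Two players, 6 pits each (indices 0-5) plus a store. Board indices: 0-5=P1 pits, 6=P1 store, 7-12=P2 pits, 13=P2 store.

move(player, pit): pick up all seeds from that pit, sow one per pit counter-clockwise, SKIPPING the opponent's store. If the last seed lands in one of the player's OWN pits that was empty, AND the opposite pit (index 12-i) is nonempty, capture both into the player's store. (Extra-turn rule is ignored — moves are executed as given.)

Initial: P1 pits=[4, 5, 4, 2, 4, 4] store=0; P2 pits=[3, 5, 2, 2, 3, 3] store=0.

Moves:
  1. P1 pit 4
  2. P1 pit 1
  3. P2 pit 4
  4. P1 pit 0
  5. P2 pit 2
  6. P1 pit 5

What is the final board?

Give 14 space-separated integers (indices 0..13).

Answer: 0 0 6 4 2 0 3 5 7 1 4 1 5 3

Derivation:
Move 1: P1 pit4 -> P1=[4,5,4,2,0,5](1) P2=[4,6,2,2,3,3](0)
Move 2: P1 pit1 -> P1=[4,0,5,3,1,6](2) P2=[4,6,2,2,3,3](0)
Move 3: P2 pit4 -> P1=[5,0,5,3,1,6](2) P2=[4,6,2,2,0,4](1)
Move 4: P1 pit0 -> P1=[0,1,6,4,2,7](2) P2=[4,6,2,2,0,4](1)
Move 5: P2 pit2 -> P1=[0,0,6,4,2,7](2) P2=[4,6,0,3,0,4](3)
Move 6: P1 pit5 -> P1=[0,0,6,4,2,0](3) P2=[5,7,1,4,1,5](3)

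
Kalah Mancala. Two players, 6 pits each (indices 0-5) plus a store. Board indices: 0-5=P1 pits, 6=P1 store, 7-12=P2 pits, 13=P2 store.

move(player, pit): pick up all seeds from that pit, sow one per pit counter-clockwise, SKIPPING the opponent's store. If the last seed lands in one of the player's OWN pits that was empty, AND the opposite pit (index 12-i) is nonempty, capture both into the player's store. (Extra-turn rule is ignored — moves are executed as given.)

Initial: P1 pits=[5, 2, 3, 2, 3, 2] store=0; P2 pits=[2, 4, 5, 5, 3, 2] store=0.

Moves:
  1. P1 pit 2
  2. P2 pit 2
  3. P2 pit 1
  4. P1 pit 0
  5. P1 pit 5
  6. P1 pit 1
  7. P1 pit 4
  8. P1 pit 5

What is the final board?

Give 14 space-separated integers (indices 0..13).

Answer: 0 0 2 5 0 0 4 4 2 3 8 5 4 1

Derivation:
Move 1: P1 pit2 -> P1=[5,2,0,3,4,3](0) P2=[2,4,5,5,3,2](0)
Move 2: P2 pit2 -> P1=[6,2,0,3,4,3](0) P2=[2,4,0,6,4,3](1)
Move 3: P2 pit1 -> P1=[6,2,0,3,4,3](0) P2=[2,0,1,7,5,4](1)
Move 4: P1 pit0 -> P1=[0,3,1,4,5,4](1) P2=[2,0,1,7,5,4](1)
Move 5: P1 pit5 -> P1=[0,3,1,4,5,0](2) P2=[3,1,2,7,5,4](1)
Move 6: P1 pit1 -> P1=[0,0,2,5,6,0](2) P2=[3,1,2,7,5,4](1)
Move 7: P1 pit4 -> P1=[0,0,2,5,0,1](3) P2=[4,2,3,8,5,4](1)
Move 8: P1 pit5 -> P1=[0,0,2,5,0,0](4) P2=[4,2,3,8,5,4](1)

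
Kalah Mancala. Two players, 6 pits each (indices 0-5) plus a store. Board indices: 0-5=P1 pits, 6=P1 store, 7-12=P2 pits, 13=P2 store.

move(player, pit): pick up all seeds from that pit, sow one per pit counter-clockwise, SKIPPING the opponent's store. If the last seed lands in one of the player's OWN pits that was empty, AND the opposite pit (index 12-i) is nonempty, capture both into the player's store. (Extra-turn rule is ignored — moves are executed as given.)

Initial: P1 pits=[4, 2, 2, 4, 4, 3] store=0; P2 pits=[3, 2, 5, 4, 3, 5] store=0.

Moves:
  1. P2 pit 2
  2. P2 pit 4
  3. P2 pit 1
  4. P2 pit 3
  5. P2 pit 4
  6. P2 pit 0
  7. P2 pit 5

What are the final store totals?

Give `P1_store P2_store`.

Answer: 0 8

Derivation:
Move 1: P2 pit2 -> P1=[5,2,2,4,4,3](0) P2=[3,2,0,5,4,6](1)
Move 2: P2 pit4 -> P1=[6,3,2,4,4,3](0) P2=[3,2,0,5,0,7](2)
Move 3: P2 pit1 -> P1=[6,3,2,4,4,3](0) P2=[3,0,1,6,0,7](2)
Move 4: P2 pit3 -> P1=[7,4,3,4,4,3](0) P2=[3,0,1,0,1,8](3)
Move 5: P2 pit4 -> P1=[7,4,3,4,4,3](0) P2=[3,0,1,0,0,9](3)
Move 6: P2 pit0 -> P1=[7,4,0,4,4,3](0) P2=[0,1,2,0,0,9](7)
Move 7: P2 pit5 -> P1=[8,5,1,5,5,4](0) P2=[1,2,2,0,0,0](8)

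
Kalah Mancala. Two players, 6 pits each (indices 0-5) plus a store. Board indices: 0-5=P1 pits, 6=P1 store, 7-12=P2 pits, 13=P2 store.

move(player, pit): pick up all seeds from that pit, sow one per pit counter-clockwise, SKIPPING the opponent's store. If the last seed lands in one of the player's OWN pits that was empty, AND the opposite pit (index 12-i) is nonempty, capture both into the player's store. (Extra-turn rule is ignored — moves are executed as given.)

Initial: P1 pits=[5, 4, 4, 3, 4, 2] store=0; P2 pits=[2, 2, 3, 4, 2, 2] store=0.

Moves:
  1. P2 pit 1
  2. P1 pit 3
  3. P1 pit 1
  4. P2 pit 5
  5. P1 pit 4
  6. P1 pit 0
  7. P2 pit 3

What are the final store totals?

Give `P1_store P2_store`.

Answer: 3 2

Derivation:
Move 1: P2 pit1 -> P1=[5,4,4,3,4,2](0) P2=[2,0,4,5,2,2](0)
Move 2: P1 pit3 -> P1=[5,4,4,0,5,3](1) P2=[2,0,4,5,2,2](0)
Move 3: P1 pit1 -> P1=[5,0,5,1,6,4](1) P2=[2,0,4,5,2,2](0)
Move 4: P2 pit5 -> P1=[6,0,5,1,6,4](1) P2=[2,0,4,5,2,0](1)
Move 5: P1 pit4 -> P1=[6,0,5,1,0,5](2) P2=[3,1,5,6,2,0](1)
Move 6: P1 pit0 -> P1=[0,1,6,2,1,6](3) P2=[3,1,5,6,2,0](1)
Move 7: P2 pit3 -> P1=[1,2,7,2,1,6](3) P2=[3,1,5,0,3,1](2)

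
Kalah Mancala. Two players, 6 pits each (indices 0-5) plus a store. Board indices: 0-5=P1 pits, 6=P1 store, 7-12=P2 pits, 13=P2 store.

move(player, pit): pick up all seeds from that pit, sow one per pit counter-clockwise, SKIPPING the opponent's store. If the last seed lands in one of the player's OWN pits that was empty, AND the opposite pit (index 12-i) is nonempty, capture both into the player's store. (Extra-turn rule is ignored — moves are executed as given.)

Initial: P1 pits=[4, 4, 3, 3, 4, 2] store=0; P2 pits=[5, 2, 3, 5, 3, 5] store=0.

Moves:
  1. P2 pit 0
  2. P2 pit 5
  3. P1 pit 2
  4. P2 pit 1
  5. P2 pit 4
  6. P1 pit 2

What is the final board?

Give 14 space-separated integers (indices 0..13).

Move 1: P2 pit0 -> P1=[4,4,3,3,4,2](0) P2=[0,3,4,6,4,6](0)
Move 2: P2 pit5 -> P1=[5,5,4,4,5,2](0) P2=[0,3,4,6,4,0](1)
Move 3: P1 pit2 -> P1=[5,5,0,5,6,3](1) P2=[0,3,4,6,4,0](1)
Move 4: P2 pit1 -> P1=[5,5,0,5,6,3](1) P2=[0,0,5,7,5,0](1)
Move 5: P2 pit4 -> P1=[6,6,1,5,6,3](1) P2=[0,0,5,7,0,1](2)
Move 6: P1 pit2 -> P1=[6,6,0,6,6,3](1) P2=[0,0,5,7,0,1](2)

Answer: 6 6 0 6 6 3 1 0 0 5 7 0 1 2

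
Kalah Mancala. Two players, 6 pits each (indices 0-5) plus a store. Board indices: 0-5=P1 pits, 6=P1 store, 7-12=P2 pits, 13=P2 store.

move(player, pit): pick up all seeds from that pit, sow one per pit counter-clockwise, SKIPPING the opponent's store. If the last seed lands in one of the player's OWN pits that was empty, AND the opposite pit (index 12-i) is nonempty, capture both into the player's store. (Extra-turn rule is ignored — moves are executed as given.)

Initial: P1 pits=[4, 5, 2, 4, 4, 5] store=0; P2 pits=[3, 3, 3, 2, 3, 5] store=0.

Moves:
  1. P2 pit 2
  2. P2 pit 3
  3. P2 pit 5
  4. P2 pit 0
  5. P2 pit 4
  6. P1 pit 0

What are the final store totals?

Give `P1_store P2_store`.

Answer: 1 7

Derivation:
Move 1: P2 pit2 -> P1=[4,5,2,4,4,5](0) P2=[3,3,0,3,4,6](0)
Move 2: P2 pit3 -> P1=[4,5,2,4,4,5](0) P2=[3,3,0,0,5,7](1)
Move 3: P2 pit5 -> P1=[5,6,3,5,5,6](0) P2=[3,3,0,0,5,0](2)
Move 4: P2 pit0 -> P1=[5,6,0,5,5,6](0) P2=[0,4,1,0,5,0](6)
Move 5: P2 pit4 -> P1=[6,7,1,5,5,6](0) P2=[0,4,1,0,0,1](7)
Move 6: P1 pit0 -> P1=[0,8,2,6,6,7](1) P2=[0,4,1,0,0,1](7)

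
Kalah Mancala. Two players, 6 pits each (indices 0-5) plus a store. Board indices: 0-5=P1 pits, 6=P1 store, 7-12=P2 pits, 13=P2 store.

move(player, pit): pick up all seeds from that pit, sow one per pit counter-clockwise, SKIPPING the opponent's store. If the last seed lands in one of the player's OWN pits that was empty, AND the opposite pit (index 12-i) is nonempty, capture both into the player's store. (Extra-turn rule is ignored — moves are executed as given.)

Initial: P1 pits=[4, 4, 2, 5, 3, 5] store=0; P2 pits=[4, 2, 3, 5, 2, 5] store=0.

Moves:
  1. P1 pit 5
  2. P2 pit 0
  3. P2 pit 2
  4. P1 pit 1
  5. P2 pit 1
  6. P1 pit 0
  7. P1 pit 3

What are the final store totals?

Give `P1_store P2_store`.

Answer: 2 1

Derivation:
Move 1: P1 pit5 -> P1=[4,4,2,5,3,0](1) P2=[5,3,4,6,2,5](0)
Move 2: P2 pit0 -> P1=[4,4,2,5,3,0](1) P2=[0,4,5,7,3,6](0)
Move 3: P2 pit2 -> P1=[5,4,2,5,3,0](1) P2=[0,4,0,8,4,7](1)
Move 4: P1 pit1 -> P1=[5,0,3,6,4,1](1) P2=[0,4,0,8,4,7](1)
Move 5: P2 pit1 -> P1=[5,0,3,6,4,1](1) P2=[0,0,1,9,5,8](1)
Move 6: P1 pit0 -> P1=[0,1,4,7,5,2](1) P2=[0,0,1,9,5,8](1)
Move 7: P1 pit3 -> P1=[0,1,4,0,6,3](2) P2=[1,1,2,10,5,8](1)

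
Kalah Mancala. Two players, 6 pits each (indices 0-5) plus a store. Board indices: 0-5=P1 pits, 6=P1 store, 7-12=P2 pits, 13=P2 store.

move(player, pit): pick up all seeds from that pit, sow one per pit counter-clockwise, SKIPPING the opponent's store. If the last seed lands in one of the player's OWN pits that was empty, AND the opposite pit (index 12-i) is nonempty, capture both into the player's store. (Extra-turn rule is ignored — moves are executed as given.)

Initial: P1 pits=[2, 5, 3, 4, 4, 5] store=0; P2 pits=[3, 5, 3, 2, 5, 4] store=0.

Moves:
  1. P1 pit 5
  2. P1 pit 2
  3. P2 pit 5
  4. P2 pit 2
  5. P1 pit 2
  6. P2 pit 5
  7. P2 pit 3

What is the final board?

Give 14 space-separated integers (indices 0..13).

Answer: 4 6 0 6 5 0 6 0 6 0 0 7 1 4

Derivation:
Move 1: P1 pit5 -> P1=[2,5,3,4,4,0](1) P2=[4,6,4,3,5,4](0)
Move 2: P1 pit2 -> P1=[2,5,0,5,5,0](6) P2=[0,6,4,3,5,4](0)
Move 3: P2 pit5 -> P1=[3,6,1,5,5,0](6) P2=[0,6,4,3,5,0](1)
Move 4: P2 pit2 -> P1=[3,6,1,5,5,0](6) P2=[0,6,0,4,6,1](2)
Move 5: P1 pit2 -> P1=[3,6,0,6,5,0](6) P2=[0,6,0,4,6,1](2)
Move 6: P2 pit5 -> P1=[3,6,0,6,5,0](6) P2=[0,6,0,4,6,0](3)
Move 7: P2 pit3 -> P1=[4,6,0,6,5,0](6) P2=[0,6,0,0,7,1](4)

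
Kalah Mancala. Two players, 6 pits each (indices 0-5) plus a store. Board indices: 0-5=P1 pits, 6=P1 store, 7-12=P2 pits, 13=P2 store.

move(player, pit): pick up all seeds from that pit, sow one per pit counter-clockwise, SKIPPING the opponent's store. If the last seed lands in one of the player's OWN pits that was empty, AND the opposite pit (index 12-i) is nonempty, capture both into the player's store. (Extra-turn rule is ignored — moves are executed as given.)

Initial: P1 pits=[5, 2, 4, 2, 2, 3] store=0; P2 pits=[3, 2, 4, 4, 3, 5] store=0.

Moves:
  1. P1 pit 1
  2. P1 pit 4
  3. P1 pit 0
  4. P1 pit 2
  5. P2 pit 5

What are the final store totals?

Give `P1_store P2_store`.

Answer: 2 1

Derivation:
Move 1: P1 pit1 -> P1=[5,0,5,3,2,3](0) P2=[3,2,4,4,3,5](0)
Move 2: P1 pit4 -> P1=[5,0,5,3,0,4](1) P2=[3,2,4,4,3,5](0)
Move 3: P1 pit0 -> P1=[0,1,6,4,1,5](1) P2=[3,2,4,4,3,5](0)
Move 4: P1 pit2 -> P1=[0,1,0,5,2,6](2) P2=[4,3,4,4,3,5](0)
Move 5: P2 pit5 -> P1=[1,2,1,6,2,6](2) P2=[4,3,4,4,3,0](1)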